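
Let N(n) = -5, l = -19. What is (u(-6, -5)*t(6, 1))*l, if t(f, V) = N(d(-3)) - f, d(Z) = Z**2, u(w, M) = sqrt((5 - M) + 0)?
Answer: 209*sqrt(10) ≈ 660.92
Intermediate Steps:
u(w, M) = sqrt(5 - M)
t(f, V) = -5 - f
(u(-6, -5)*t(6, 1))*l = (sqrt(5 - 1*(-5))*(-5 - 1*6))*(-19) = (sqrt(5 + 5)*(-5 - 6))*(-19) = (sqrt(10)*(-11))*(-19) = -11*sqrt(10)*(-19) = 209*sqrt(10)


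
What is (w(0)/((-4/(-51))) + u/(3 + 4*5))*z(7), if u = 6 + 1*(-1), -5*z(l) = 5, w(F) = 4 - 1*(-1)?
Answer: -5885/92 ≈ -63.967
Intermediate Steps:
w(F) = 5 (w(F) = 4 + 1 = 5)
z(l) = -1 (z(l) = -1/5*5 = -1)
u = 5 (u = 6 - 1 = 5)
(w(0)/((-4/(-51))) + u/(3 + 4*5))*z(7) = (5/((-4/(-51))) + 5/(3 + 4*5))*(-1) = (5/((-4*(-1/51))) + 5/(3 + 20))*(-1) = (5/(4/51) + 5/23)*(-1) = (5*(51/4) + 5*(1/23))*(-1) = (255/4 + 5/23)*(-1) = (5885/92)*(-1) = -5885/92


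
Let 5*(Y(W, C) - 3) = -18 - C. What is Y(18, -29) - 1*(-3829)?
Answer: 19171/5 ≈ 3834.2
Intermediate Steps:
Y(W, C) = -⅗ - C/5 (Y(W, C) = 3 + (-18 - C)/5 = 3 + (-18/5 - C/5) = -⅗ - C/5)
Y(18, -29) - 1*(-3829) = (-⅗ - ⅕*(-29)) - 1*(-3829) = (-⅗ + 29/5) + 3829 = 26/5 + 3829 = 19171/5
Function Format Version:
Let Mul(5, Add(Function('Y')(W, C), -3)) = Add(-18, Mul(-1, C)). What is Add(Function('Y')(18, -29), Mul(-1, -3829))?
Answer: Rational(19171, 5) ≈ 3834.2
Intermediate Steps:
Function('Y')(W, C) = Add(Rational(-3, 5), Mul(Rational(-1, 5), C)) (Function('Y')(W, C) = Add(3, Mul(Rational(1, 5), Add(-18, Mul(-1, C)))) = Add(3, Add(Rational(-18, 5), Mul(Rational(-1, 5), C))) = Add(Rational(-3, 5), Mul(Rational(-1, 5), C)))
Add(Function('Y')(18, -29), Mul(-1, -3829)) = Add(Add(Rational(-3, 5), Mul(Rational(-1, 5), -29)), Mul(-1, -3829)) = Add(Add(Rational(-3, 5), Rational(29, 5)), 3829) = Add(Rational(26, 5), 3829) = Rational(19171, 5)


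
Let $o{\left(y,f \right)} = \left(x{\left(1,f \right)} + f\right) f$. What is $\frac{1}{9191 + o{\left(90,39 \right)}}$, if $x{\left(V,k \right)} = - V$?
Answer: $\frac{1}{10673} \approx 9.3694 \cdot 10^{-5}$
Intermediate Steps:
$o{\left(y,f \right)} = f \left(-1 + f\right)$ ($o{\left(y,f \right)} = \left(\left(-1\right) 1 + f\right) f = \left(-1 + f\right) f = f \left(-1 + f\right)$)
$\frac{1}{9191 + o{\left(90,39 \right)}} = \frac{1}{9191 + 39 \left(-1 + 39\right)} = \frac{1}{9191 + 39 \cdot 38} = \frac{1}{9191 + 1482} = \frac{1}{10673}$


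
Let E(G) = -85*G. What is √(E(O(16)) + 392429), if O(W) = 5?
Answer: 6*√10889 ≈ 626.10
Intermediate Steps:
√(E(O(16)) + 392429) = √(-85*5 + 392429) = √(-425 + 392429) = √392004 = 6*√10889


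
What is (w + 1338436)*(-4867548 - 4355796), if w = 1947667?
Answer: -30308858388432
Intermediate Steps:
(w + 1338436)*(-4867548 - 4355796) = (1947667 + 1338436)*(-4867548 - 4355796) = 3286103*(-9223344) = -30308858388432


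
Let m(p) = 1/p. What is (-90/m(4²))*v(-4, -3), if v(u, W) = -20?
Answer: 28800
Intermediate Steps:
(-90/m(4²))*v(-4, -3) = -90*4²*(-20) = -90/(1/16)*(-20) = -90/1/16*(-20) = -90*16*(-20) = -1440*(-20) = 28800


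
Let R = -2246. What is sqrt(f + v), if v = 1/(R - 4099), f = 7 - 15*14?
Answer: 2*I*sqrt(227016345)/2115 ≈ 14.248*I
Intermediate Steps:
f = -203 (f = 7 - 210 = -203)
v = -1/6345 (v = 1/(-2246 - 4099) = 1/(-6345) = -1/6345 ≈ -0.00015760)
sqrt(f + v) = sqrt(-203 - 1/6345) = sqrt(-1288036/6345) = 2*I*sqrt(227016345)/2115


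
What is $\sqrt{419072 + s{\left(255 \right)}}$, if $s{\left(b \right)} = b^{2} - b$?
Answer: $\sqrt{483842} \approx 695.59$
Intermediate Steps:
$\sqrt{419072 + s{\left(255 \right)}} = \sqrt{419072 + 255 \left(-1 + 255\right)} = \sqrt{419072 + 255 \cdot 254} = \sqrt{419072 + 64770} = \sqrt{483842}$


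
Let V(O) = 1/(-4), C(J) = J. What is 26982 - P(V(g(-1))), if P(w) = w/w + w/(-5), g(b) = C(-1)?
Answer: 539619/20 ≈ 26981.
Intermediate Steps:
g(b) = -1
V(O) = -1/4
P(w) = 1 - w/5 (P(w) = 1 + w*(-1/5) = 1 - w/5)
26982 - P(V(g(-1))) = 26982 - (1 - 1/5*(-1/4)) = 26982 - (1 + 1/20) = 26982 - 1*21/20 = 26982 - 21/20 = 539619/20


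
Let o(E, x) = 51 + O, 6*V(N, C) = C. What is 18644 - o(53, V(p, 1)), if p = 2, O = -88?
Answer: 18681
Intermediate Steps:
V(N, C) = C/6
o(E, x) = -37 (o(E, x) = 51 - 88 = -37)
18644 - o(53, V(p, 1)) = 18644 - 1*(-37) = 18644 + 37 = 18681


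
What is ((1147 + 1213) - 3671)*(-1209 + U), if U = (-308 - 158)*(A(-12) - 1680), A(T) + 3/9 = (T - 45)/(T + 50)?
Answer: -1025890712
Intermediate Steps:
A(T) = -⅓ + (-45 + T)/(50 + T) (A(T) = -⅓ + (T - 45)/(T + 50) = -⅓ + (-45 + T)/(50 + T))
U = 2351203/3 (U = (-308 - 158)*((-185 + 2*(-12))/(3*(50 - 12)) - 1680) = -466*((⅓)*(-185 - 24)/38 - 1680) = -466*((⅓)*(1/38)*(-209) - 1680) = -466*(-11/6 - 1680) = -466*(-10091/6) = 2351203/3 ≈ 7.8373e+5)
((1147 + 1213) - 3671)*(-1209 + U) = ((1147 + 1213) - 3671)*(-1209 + 2351203/3) = (2360 - 3671)*(2347576/3) = -1311*2347576/3 = -1025890712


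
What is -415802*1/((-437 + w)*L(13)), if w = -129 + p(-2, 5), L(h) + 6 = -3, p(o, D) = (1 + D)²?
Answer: -207901/2385 ≈ -87.170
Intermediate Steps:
L(h) = -9 (L(h) = -6 - 3 = -9)
w = -93 (w = -129 + (1 + 5)² = -129 + 6² = -129 + 36 = -93)
-415802*1/((-437 + w)*L(13)) = -415802*(-1/(9*(-437 - 93))) = -415802/((-9*(-530))) = -415802/4770 = -415802*1/4770 = -207901/2385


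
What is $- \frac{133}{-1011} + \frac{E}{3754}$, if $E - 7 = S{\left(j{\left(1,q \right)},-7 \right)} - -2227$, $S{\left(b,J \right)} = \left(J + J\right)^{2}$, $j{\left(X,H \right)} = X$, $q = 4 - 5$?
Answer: $\frac{1478006}{1897647} \approx 0.77886$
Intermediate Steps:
$q = -1$ ($q = 4 - 5 = -1$)
$S{\left(b,J \right)} = 4 J^{2}$ ($S{\left(b,J \right)} = \left(2 J\right)^{2} = 4 J^{2}$)
$E = 2430$ ($E = 7 + \left(4 \left(-7\right)^{2} - -2227\right) = 7 + \left(4 \cdot 49 + 2227\right) = 7 + \left(196 + 2227\right) = 7 + 2423 = 2430$)
$- \frac{133}{-1011} + \frac{E}{3754} = - \frac{133}{-1011} + \frac{2430}{3754} = \left(-133\right) \left(- \frac{1}{1011}\right) + 2430 \cdot \frac{1}{3754} = \frac{133}{1011} + \frac{1215}{1877} = \frac{1478006}{1897647}$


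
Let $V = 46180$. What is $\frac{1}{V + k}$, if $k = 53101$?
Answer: $\frac{1}{99281} \approx 1.0072 \cdot 10^{-5}$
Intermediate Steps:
$\frac{1}{V + k} = \frac{1}{46180 + 53101} = \frac{1}{99281}$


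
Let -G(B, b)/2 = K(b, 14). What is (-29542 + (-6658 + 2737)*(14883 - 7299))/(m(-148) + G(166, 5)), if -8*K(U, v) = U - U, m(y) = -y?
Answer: -14883203/74 ≈ -2.0112e+5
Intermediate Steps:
K(U, v) = 0 (K(U, v) = -(U - U)/8 = -⅛*0 = 0)
G(B, b) = 0 (G(B, b) = -2*0 = 0)
(-29542 + (-6658 + 2737)*(14883 - 7299))/(m(-148) + G(166, 5)) = (-29542 + (-6658 + 2737)*(14883 - 7299))/(-1*(-148) + 0) = (-29542 - 3921*7584)/(148 + 0) = (-29542 - 29736864)/148 = -29766406*1/148 = -14883203/74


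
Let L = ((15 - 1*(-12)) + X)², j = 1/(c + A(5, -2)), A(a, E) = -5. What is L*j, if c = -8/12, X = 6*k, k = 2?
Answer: -4563/17 ≈ -268.41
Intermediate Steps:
X = 12 (X = 6*2 = 12)
c = -⅔ (c = -8*1/12 = -⅔ ≈ -0.66667)
j = -3/17 (j = 1/(-⅔ - 5) = 1/(-17/3) = -3/17 ≈ -0.17647)
L = 1521 (L = ((15 - 1*(-12)) + 12)² = ((15 + 12) + 12)² = (27 + 12)² = 39² = 1521)
L*j = 1521*(-3/17) = -4563/17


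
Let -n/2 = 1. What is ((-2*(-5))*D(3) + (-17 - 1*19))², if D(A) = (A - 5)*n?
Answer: 16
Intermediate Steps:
n = -2 (n = -2*1 = -2)
D(A) = 10 - 2*A (D(A) = (A - 5)*(-2) = (-5 + A)*(-2) = 10 - 2*A)
((-2*(-5))*D(3) + (-17 - 1*19))² = ((-2*(-5))*(10 - 2*3) + (-17 - 1*19))² = (10*(10 - 6) + (-17 - 19))² = (10*4 - 36)² = (40 - 36)² = 4² = 16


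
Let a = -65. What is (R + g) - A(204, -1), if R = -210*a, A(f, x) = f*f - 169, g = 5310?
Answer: -22487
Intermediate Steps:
A(f, x) = -169 + f² (A(f, x) = f² - 169 = -169 + f²)
R = 13650 (R = -210*(-65) = 13650)
(R + g) - A(204, -1) = (13650 + 5310) - (-169 + 204²) = 18960 - (-169 + 41616) = 18960 - 1*41447 = 18960 - 41447 = -22487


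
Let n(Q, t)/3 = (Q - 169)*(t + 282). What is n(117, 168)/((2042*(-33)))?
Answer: 11700/11231 ≈ 1.0418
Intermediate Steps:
n(Q, t) = 3*(-169 + Q)*(282 + t) (n(Q, t) = 3*((Q - 169)*(t + 282)) = 3*((-169 + Q)*(282 + t)) = 3*(-169 + Q)*(282 + t))
n(117, 168)/((2042*(-33))) = (-142974 - 507*168 + 846*117 + 3*117*168)/((2042*(-33))) = (-142974 - 85176 + 98982 + 58968)/(-67386) = -70200*(-1/67386) = 11700/11231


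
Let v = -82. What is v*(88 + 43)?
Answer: -10742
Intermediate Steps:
v*(88 + 43) = -82*(88 + 43) = -82*131 = -10742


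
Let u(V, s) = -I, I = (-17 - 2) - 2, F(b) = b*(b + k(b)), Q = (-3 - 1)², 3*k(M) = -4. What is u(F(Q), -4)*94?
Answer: 1974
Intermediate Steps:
k(M) = -4/3 (k(M) = (⅓)*(-4) = -4/3)
Q = 16 (Q = (-4)² = 16)
F(b) = b*(-4/3 + b) (F(b) = b*(b - 4/3) = b*(-4/3 + b))
I = -21 (I = -19 - 2 = -21)
u(V, s) = 21 (u(V, s) = -1*(-21) = 21)
u(F(Q), -4)*94 = 21*94 = 1974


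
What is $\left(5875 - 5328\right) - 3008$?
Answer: $-2461$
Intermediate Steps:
$\left(5875 - 5328\right) - 3008 = 547 - 3008 = -2461$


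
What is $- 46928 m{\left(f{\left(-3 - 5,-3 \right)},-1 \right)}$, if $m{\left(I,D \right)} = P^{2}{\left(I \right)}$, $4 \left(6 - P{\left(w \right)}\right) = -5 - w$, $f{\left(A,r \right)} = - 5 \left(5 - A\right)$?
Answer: $-3801168$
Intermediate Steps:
$f{\left(A,r \right)} = -25 + 5 A$
$P{\left(w \right)} = \frac{29}{4} + \frac{w}{4}$ ($P{\left(w \right)} = 6 - \frac{-5 - w}{4} = 6 + \left(\frac{5}{4} + \frac{w}{4}\right) = \frac{29}{4} + \frac{w}{4}$)
$m{\left(I,D \right)} = \left(\frac{29}{4} + \frac{I}{4}\right)^{2}$
$- 46928 m{\left(f{\left(-3 - 5,-3 \right)},-1 \right)} = - 46928 \frac{\left(29 + \left(-25 + 5 \left(-3 - 5\right)\right)\right)^{2}}{16} = - 46928 \frac{\left(29 + \left(-25 + 5 \left(-8\right)\right)\right)^{2}}{16} = - 46928 \frac{\left(29 - 65\right)^{2}}{16} = - 46928 \frac{\left(-36\right)^{2}}{16} = - 46928 \cdot \frac{1}{16} \cdot 1296 = \left(-46928\right) 81 = -3801168$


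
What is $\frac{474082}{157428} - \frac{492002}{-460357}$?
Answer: $\frac{147850929065}{36236540898} \approx 4.0802$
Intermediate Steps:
$\frac{474082}{157428} - \frac{492002}{-460357} = 474082 \cdot \frac{1}{157428} - - \frac{492002}{460357} = \frac{237041}{78714} + \frac{492002}{460357} = \frac{147850929065}{36236540898}$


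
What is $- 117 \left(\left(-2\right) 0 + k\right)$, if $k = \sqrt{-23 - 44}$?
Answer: $- 117 i \sqrt{67} \approx - 957.69 i$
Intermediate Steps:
$k = i \sqrt{67}$ ($k = \sqrt{-67} = i \sqrt{67} \approx 8.1853 i$)
$- 117 \left(\left(-2\right) 0 + k\right) = - 117 \left(\left(-2\right) 0 + i \sqrt{67}\right) = - 117 \left(0 + i \sqrt{67}\right) = - 117 i \sqrt{67}$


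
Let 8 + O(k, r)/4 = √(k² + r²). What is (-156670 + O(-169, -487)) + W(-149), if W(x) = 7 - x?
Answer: -156546 + 4*√265730 ≈ -1.5448e+5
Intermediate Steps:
O(k, r) = -32 + 4*√(k² + r²)
(-156670 + O(-169, -487)) + W(-149) = (-156670 + (-32 + 4*√((-169)² + (-487)²))) + (7 - 1*(-149)) = (-156670 + (-32 + 4*√(28561 + 237169))) + (7 + 149) = (-156670 + (-32 + 4*√265730)) + 156 = (-156702 + 4*√265730) + 156 = -156546 + 4*√265730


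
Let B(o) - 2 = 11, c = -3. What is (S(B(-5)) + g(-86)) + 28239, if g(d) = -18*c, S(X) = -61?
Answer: 28232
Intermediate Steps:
B(o) = 13 (B(o) = 2 + 11 = 13)
g(d) = 54 (g(d) = -18*(-3) = 54)
(S(B(-5)) + g(-86)) + 28239 = (-61 + 54) + 28239 = -7 + 28239 = 28232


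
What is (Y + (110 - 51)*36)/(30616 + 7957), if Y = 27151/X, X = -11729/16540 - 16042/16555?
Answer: -258339323944/708984507663 ≈ -0.36438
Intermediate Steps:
X = -18380331/10952788 (X = -11729*1/16540 - 16042*1/16555 = -11729/16540 - 16042/16555 = -18380331/10952788 ≈ -1.6781)
Y = -297379146988/18380331 (Y = 27151/(-18380331/10952788) = 27151*(-10952788/18380331) = -297379146988/18380331 ≈ -16179.)
(Y + (110 - 51)*36)/(30616 + 7957) = (-297379146988/18380331 + (110 - 51)*36)/(30616 + 7957) = (-297379146988/18380331 + 59*36)/38573 = (-297379146988/18380331 + 2124)*(1/38573) = -258339323944/18380331*1/38573 = -258339323944/708984507663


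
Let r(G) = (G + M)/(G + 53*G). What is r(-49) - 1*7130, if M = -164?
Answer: -6288589/882 ≈ -7129.9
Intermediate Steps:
r(G) = (-164 + G)/(54*G) (r(G) = (G - 164)/(G + 53*G) = (-164 + G)/((54*G)) = (-164 + G)*(1/(54*G)) = (-164 + G)/(54*G))
r(-49) - 1*7130 = (1/54)*(-164 - 49)/(-49) - 1*7130 = (1/54)*(-1/49)*(-213) - 7130 = 71/882 - 7130 = -6288589/882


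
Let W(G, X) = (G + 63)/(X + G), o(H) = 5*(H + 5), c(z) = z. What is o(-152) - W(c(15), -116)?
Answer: -74157/101 ≈ -734.23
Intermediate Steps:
o(H) = 25 + 5*H (o(H) = 5*(5 + H) = 25 + 5*H)
W(G, X) = (63 + G)/(G + X)
o(-152) - W(c(15), -116) = (25 + 5*(-152)) - (63 + 15)/(15 - 116) = (25 - 760) - 78/(-101) = -735 - (-1)*78/101 = -735 - 1*(-78/101) = -735 + 78/101 = -74157/101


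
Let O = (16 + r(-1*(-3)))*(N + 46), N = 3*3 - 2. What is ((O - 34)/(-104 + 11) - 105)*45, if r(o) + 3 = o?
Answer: -158685/31 ≈ -5118.9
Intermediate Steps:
r(o) = -3 + o
N = 7 (N = 9 - 2 = 7)
O = 848 (O = (16 + (-3 - 1*(-3)))*(7 + 46) = (16 + (-3 + 3))*53 = (16 + 0)*53 = 16*53 = 848)
((O - 34)/(-104 + 11) - 105)*45 = ((848 - 34)/(-104 + 11) - 105)*45 = (814/(-93) - 105)*45 = (814*(-1/93) - 105)*45 = (-814/93 - 105)*45 = -10579/93*45 = -158685/31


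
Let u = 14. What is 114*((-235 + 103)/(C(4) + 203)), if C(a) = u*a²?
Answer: -15048/427 ≈ -35.241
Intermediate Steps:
C(a) = 14*a²
114*((-235 + 103)/(C(4) + 203)) = 114*((-235 + 103)/(14*4² + 203)) = 114*(-132/(14*16 + 203)) = 114*(-132/(224 + 203)) = 114*(-132/427) = -15048/427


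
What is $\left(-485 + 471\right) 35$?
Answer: $-490$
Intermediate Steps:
$\left(-485 + 471\right) 35 = \left(-14\right) 35 = -490$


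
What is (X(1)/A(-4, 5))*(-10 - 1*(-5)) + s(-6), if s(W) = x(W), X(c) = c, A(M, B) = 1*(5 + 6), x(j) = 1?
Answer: 6/11 ≈ 0.54545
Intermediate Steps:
A(M, B) = 11 (A(M, B) = 1*11 = 11)
s(W) = 1
(X(1)/A(-4, 5))*(-10 - 1*(-5)) + s(-6) = (1/11)*(-10 - 1*(-5)) + 1 = (1*(1/11))*(-10 + 5) + 1 = (1/11)*(-5) + 1 = -5/11 + 1 = 6/11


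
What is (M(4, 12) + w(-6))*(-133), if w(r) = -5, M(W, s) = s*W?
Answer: -5719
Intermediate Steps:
M(W, s) = W*s
(M(4, 12) + w(-6))*(-133) = (4*12 - 5)*(-133) = (48 - 5)*(-133) = 43*(-133) = -5719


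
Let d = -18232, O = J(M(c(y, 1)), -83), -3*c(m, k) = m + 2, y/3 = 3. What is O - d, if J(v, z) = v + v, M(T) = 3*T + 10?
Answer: 18230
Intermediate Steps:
y = 9 (y = 3*3 = 9)
c(m, k) = -⅔ - m/3 (c(m, k) = -(m + 2)/3 = -(2 + m)/3 = -⅔ - m/3)
M(T) = 10 + 3*T
J(v, z) = 2*v
O = -2 (O = 2*(10 + 3*(-⅔ - ⅓*9)) = 2*(10 + 3*(-⅔ - 3)) = 2*(10 + 3*(-11/3)) = 2*(10 - 11) = 2*(-1) = -2)
O - d = -2 - 1*(-18232) = -2 + 18232 = 18230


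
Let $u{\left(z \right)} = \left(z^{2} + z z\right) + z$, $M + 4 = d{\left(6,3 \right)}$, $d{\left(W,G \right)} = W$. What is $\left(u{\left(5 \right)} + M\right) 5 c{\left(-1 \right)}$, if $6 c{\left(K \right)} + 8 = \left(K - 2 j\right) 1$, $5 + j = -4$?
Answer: $\frac{855}{2} \approx 427.5$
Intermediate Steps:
$j = -9$ ($j = -5 - 4 = -9$)
$M = 2$ ($M = -4 + 6 = 2$)
$u{\left(z \right)} = z + 2 z^{2}$ ($u{\left(z \right)} = \left(z^{2} + z^{2}\right) + z = 2 z^{2} + z = z + 2 z^{2}$)
$c{\left(K \right)} = \frac{5}{3} + \frac{K}{6}$ ($c{\left(K \right)} = - \frac{4}{3} + \frac{\left(K - -18\right) 1}{6} = - \frac{4}{3} + \frac{\left(K + 18\right) 1}{6} = - \frac{4}{3} + \frac{\left(18 + K\right) 1}{6} = - \frac{4}{3} + \frac{18 + K}{6} = - \frac{4}{3} + \left(3 + \frac{K}{6}\right) = \frac{5}{3} + \frac{K}{6}$)
$\left(u{\left(5 \right)} + M\right) 5 c{\left(-1 \right)} = \left(5 \left(1 + 2 \cdot 5\right) + 2\right) 5 \left(\frac{5}{3} + \frac{1}{6} \left(-1\right)\right) = \left(5 \left(1 + 10\right) + 2\right) 5 \left(\frac{5}{3} - \frac{1}{6}\right) = \left(5 \cdot 11 + 2\right) 5 \cdot \frac{3}{2} = \left(55 + 2\right) 5 \cdot \frac{3}{2} = 57 \cdot 5 \cdot \frac{3}{2} = 285 \cdot \frac{3}{2} = \frac{855}{2}$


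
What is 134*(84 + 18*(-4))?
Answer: 1608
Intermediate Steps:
134*(84 + 18*(-4)) = 134*(84 - 72) = 134*12 = 1608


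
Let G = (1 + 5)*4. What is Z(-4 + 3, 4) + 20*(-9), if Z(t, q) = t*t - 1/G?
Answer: -4297/24 ≈ -179.04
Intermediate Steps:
G = 24 (G = 6*4 = 24)
Z(t, q) = -1/24 + t² (Z(t, q) = t*t - 1/24 = t² - 1*1/24 = t² - 1/24 = -1/24 + t²)
Z(-4 + 3, 4) + 20*(-9) = (-1/24 + (-4 + 3)²) + 20*(-9) = (-1/24 + (-1)²) - 180 = (-1/24 + 1) - 180 = 23/24 - 180 = -4297/24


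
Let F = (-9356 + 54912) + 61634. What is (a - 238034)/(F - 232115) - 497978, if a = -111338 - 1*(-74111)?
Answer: -62209626389/124925 ≈ -4.9798e+5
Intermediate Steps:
a = -37227 (a = -111338 + 74111 = -37227)
F = 107190 (F = 45556 + 61634 = 107190)
(a - 238034)/(F - 232115) - 497978 = (-37227 - 238034)/(107190 - 232115) - 497978 = -275261/(-124925) - 497978 = -275261*(-1/124925) - 497978 = 275261/124925 - 497978 = -62209626389/124925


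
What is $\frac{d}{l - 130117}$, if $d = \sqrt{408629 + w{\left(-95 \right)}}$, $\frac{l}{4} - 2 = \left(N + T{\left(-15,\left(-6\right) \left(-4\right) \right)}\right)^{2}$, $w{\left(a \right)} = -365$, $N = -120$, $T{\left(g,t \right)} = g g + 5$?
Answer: $- \frac{2 \sqrt{102066}}{81709} \approx -0.0078199$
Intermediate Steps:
$T{\left(g,t \right)} = 5 + g^{2}$ ($T{\left(g,t \right)} = g^{2} + 5 = 5 + g^{2}$)
$l = 48408$ ($l = 8 + 4 \left(-120 + \left(5 + \left(-15\right)^{2}\right)\right)^{2} = 8 + 4 \left(-120 + \left(5 + 225\right)\right)^{2} = 8 + 4 \left(-120 + 230\right)^{2} = 8 + 4 \cdot 110^{2} = 8 + 4 \cdot 12100 = 8 + 48400 = 48408$)
$d = 2 \sqrt{102066}$ ($d = \sqrt{408629 - 365} = \sqrt{408264} = 2 \sqrt{102066} \approx 638.96$)
$\frac{d}{l - 130117} = \frac{2 \sqrt{102066}}{48408 - 130117} = \frac{2 \sqrt{102066}}{-81709} = 2 \sqrt{102066} \left(- \frac{1}{81709}\right) = - \frac{2 \sqrt{102066}}{81709}$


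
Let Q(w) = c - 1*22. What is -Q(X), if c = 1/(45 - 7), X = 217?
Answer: 835/38 ≈ 21.974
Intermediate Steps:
c = 1/38 ≈ 0.026316
Q(w) = -835/38 (Q(w) = 1/38 - 1*22 = 1/38 - 22 = -835/38)
-Q(X) = -1*(-835/38) = 835/38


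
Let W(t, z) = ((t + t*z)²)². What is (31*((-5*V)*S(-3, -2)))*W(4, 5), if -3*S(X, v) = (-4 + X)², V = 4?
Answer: 3359784960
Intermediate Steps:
W(t, z) = (t + t*z)⁴
S(X, v) = -(-4 + X)²/3
(31*((-5*V)*S(-3, -2)))*W(4, 5) = (31*((-5*4)*(-(-4 - 3)²/3)))*(4⁴*(1 + 5)⁴) = (31*(-(-20)*(-7)²/3))*(256*6⁴) = (31*(-(-20)*49/3))*(256*1296) = (31*(-20*(-49/3)))*331776 = (31*(980/3))*331776 = (30380/3)*331776 = 3359784960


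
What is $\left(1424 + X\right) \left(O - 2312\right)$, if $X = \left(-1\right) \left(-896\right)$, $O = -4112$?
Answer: $-14903680$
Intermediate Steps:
$X = 896$
$\left(1424 + X\right) \left(O - 2312\right) = \left(1424 + 896\right) \left(-4112 - 2312\right) = 2320 \left(-6424\right) = -14903680$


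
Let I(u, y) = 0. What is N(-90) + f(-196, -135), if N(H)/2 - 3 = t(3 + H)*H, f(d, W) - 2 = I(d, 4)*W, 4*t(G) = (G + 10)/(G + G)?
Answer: -691/58 ≈ -11.914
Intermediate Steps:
t(G) = (10 + G)/(8*G) (t(G) = ((G + 10)/(G + G))/4 = ((10 + G)/((2*G)))/4 = ((10 + G)*(1/(2*G)))/4 = ((10 + G)/(2*G))/4 = (10 + G)/(8*G))
f(d, W) = 2 (f(d, W) = 2 + 0*W = 2 + 0 = 2)
N(H) = 6 + H*(13 + H)/(4*(3 + H)) (N(H) = 6 + 2*(((10 + (3 + H))/(8*(3 + H)))*H) = 6 + 2*(((13 + H)/(8*(3 + H)))*H) = 6 + 2*(H*(13 + H)/(8*(3 + H))) = 6 + H*(13 + H)/(4*(3 + H)))
N(-90) + f(-196, -135) = (72 + (-90)² + 37*(-90))/(4*(3 - 90)) + 2 = (¼)*(72 + 8100 - 3330)/(-87) + 2 = (¼)*(-1/87)*4842 + 2 = -807/58 + 2 = -691/58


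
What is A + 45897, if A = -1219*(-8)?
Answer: 55649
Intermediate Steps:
A = 9752
A + 45897 = 9752 + 45897 = 55649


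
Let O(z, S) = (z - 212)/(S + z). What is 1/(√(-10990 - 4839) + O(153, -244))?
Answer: 5369/131083430 - 8281*I*√15829/131083430 ≈ 4.0959e-5 - 0.0079481*I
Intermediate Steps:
O(z, S) = (-212 + z)/(S + z)
1/(√(-10990 - 4839) + O(153, -244)) = 1/(√(-10990 - 4839) + (-212 + 153)/(-244 + 153)) = 1/(√(-15829) - 59/(-91)) = 1/(I*√15829 - 1/91*(-59)) = 1/(I*√15829 + 59/91) = 1/(59/91 + I*√15829)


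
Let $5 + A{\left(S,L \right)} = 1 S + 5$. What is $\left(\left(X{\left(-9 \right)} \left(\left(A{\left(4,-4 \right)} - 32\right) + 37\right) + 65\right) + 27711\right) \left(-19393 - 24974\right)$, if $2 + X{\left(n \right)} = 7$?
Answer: $-1234334307$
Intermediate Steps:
$A{\left(S,L \right)} = S$ ($A{\left(S,L \right)} = -5 + \left(1 S + 5\right) = -5 + \left(S + 5\right) = -5 + \left(5 + S\right) = S$)
$X{\left(n \right)} = 5$ ($X{\left(n \right)} = -2 + 7 = 5$)
$\left(\left(X{\left(-9 \right)} \left(\left(A{\left(4,-4 \right)} - 32\right) + 37\right) + 65\right) + 27711\right) \left(-19393 - 24974\right) = \left(\left(5 \left(\left(4 - 32\right) + 37\right) + 65\right) + 27711\right) \left(-19393 - 24974\right) = \left(\left(5 \left(-28 + 37\right) + 65\right) + 27711\right) \left(-44367\right) = \left(\left(5 \cdot 9 + 65\right) + 27711\right) \left(-44367\right) = \left(\left(45 + 65\right) + 27711\right) \left(-44367\right) = \left(110 + 27711\right) \left(-44367\right) = 27821 \left(-44367\right) = -1234334307$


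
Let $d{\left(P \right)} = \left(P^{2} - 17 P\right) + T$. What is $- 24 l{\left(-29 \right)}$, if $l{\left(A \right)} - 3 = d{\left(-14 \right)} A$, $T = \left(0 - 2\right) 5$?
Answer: $295032$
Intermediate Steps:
$T = -10$ ($T = \left(-2\right) 5 = -10$)
$d{\left(P \right)} = -10 + P^{2} - 17 P$ ($d{\left(P \right)} = \left(P^{2} - 17 P\right) - 10 = -10 + P^{2} - 17 P$)
$l{\left(A \right)} = 3 + 424 A$ ($l{\left(A \right)} = 3 + \left(-10 + \left(-14\right)^{2} - -238\right) A = 3 + \left(-10 + 196 + 238\right) A = 3 + 424 A$)
$- 24 l{\left(-29 \right)} = - 24 \left(3 + 424 \left(-29\right)\right) = - 24 \left(3 - 12296\right) = \left(-24\right) \left(-12293\right) = 295032$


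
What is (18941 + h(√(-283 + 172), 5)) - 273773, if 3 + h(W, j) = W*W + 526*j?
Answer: -252316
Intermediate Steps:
h(W, j) = -3 + W² + 526*j (h(W, j) = -3 + (W*W + 526*j) = -3 + (W² + 526*j) = -3 + W² + 526*j)
(18941 + h(√(-283 + 172), 5)) - 273773 = (18941 + (-3 + (√(-283 + 172))² + 526*5)) - 273773 = (18941 + (-3 + (√(-111))² + 2630)) - 273773 = (18941 + (-3 + (I*√111)² + 2630)) - 273773 = (18941 + (-3 - 111 + 2630)) - 273773 = (18941 + 2516) - 273773 = 21457 - 273773 = -252316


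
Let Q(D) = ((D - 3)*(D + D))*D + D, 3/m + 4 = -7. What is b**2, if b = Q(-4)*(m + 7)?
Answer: 284664384/121 ≈ 2.3526e+6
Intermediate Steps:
m = -3/11 (m = 3/(-4 - 7) = 3/(-11) = 3*(-1/11) = -3/11 ≈ -0.27273)
Q(D) = D + 2*D**2*(-3 + D) (Q(D) = ((-3 + D)*(2*D))*D + D = (2*D*(-3 + D))*D + D = 2*D**2*(-3 + D) + D = D + 2*D**2*(-3 + D))
b = -16872/11 (b = (-4*(1 - 6*(-4) + 2*(-4)**2))*(-3/11 + 7) = -4*(1 + 24 + 2*16)*(74/11) = -4*(1 + 24 + 32)*(74/11) = -4*57*(74/11) = -228*74/11 = -16872/11 ≈ -1533.8)
b**2 = (-16872/11)**2 = 284664384/121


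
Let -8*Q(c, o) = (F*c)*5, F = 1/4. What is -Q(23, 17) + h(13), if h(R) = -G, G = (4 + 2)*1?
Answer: -77/32 ≈ -2.4063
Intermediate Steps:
F = ¼ (F = 1*(¼) = ¼ ≈ 0.25000)
Q(c, o) = -5*c/32 (Q(c, o) = -c/4*5/8 = -5*c/32)
G = 6 (G = 6*1 = 6)
h(R) = -6 (h(R) = -1*6 = -6)
-Q(23, 17) + h(13) = -(-5)*23/32 - 6 = -1*(-115/32) - 6 = 115/32 - 6 = -77/32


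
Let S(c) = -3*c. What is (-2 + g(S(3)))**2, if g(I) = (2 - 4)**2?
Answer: 4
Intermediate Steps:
g(I) = 4 (g(I) = (-2)**2 = 4)
(-2 + g(S(3)))**2 = (-2 + 4)**2 = 2**2 = 4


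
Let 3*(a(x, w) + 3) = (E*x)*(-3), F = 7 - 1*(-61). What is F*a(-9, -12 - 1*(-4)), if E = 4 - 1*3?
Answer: 408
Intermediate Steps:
E = 1 (E = 4 - 3 = 1)
F = 68 (F = 7 + 61 = 68)
a(x, w) = -3 - x (a(x, w) = -3 + ((1*x)*(-3))/3 = -3 + (x*(-3))/3 = -3 + (-3*x)/3 = -3 - x)
F*a(-9, -12 - 1*(-4)) = 68*(-3 - 1*(-9)) = 68*(-3 + 9) = 68*6 = 408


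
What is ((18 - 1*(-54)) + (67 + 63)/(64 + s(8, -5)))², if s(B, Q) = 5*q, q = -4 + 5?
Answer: 25989604/4761 ≈ 5458.9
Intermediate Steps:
q = 1
s(B, Q) = 5 (s(B, Q) = 5*1 = 5)
((18 - 1*(-54)) + (67 + 63)/(64 + s(8, -5)))² = ((18 - 1*(-54)) + (67 + 63)/(64 + 5))² = ((18 + 54) + 130/69)² = (72 + 130*(1/69))² = (72 + 130/69)² = (5098/69)² = 25989604/4761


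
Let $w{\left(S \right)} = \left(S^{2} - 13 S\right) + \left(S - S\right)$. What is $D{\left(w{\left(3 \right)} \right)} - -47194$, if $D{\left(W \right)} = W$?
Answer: $47164$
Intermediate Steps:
$w{\left(S \right)} = S^{2} - 13 S$ ($w{\left(S \right)} = \left(S^{2} - 13 S\right) + 0 = S^{2} - 13 S$)
$D{\left(w{\left(3 \right)} \right)} - -47194 = 3 \left(-13 + 3\right) - -47194 = 3 \left(-10\right) + 47194 = -30 + 47194 = 47164$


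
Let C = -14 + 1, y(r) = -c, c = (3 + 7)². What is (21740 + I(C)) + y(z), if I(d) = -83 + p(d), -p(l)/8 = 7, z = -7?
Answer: 21501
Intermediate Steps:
c = 100 (c = 10² = 100)
p(l) = -56 (p(l) = -8*7 = -56)
y(r) = -100 (y(r) = -1*100 = -100)
C = -13
I(d) = -139 (I(d) = -83 - 56 = -139)
(21740 + I(C)) + y(z) = (21740 - 139) - 100 = 21601 - 100 = 21501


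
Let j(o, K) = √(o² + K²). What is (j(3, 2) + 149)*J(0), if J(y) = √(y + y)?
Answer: 0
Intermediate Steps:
J(y) = √2*√y (J(y) = √(2*y) = √2*√y)
j(o, K) = √(K² + o²)
(j(3, 2) + 149)*J(0) = (√(2² + 3²) + 149)*(√2*√0) = (√(4 + 9) + 149)*(√2*0) = (√13 + 149)*0 = (149 + √13)*0 = 0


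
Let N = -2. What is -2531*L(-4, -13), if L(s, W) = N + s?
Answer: 15186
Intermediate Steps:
L(s, W) = -2 + s
-2531*L(-4, -13) = -2531*(-2 - 4) = -2531*(-6) = 15186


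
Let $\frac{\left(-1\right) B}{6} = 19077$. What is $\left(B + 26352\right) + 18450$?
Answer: $-69660$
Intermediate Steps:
$B = -114462$ ($B = \left(-6\right) 19077 = -114462$)
$\left(B + 26352\right) + 18450 = \left(-114462 + 26352\right) + 18450 = -88110 + 18450 = -69660$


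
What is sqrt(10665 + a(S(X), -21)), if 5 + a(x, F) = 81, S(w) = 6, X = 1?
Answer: sqrt(10741) ≈ 103.64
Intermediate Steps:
a(x, F) = 76 (a(x, F) = -5 + 81 = 76)
sqrt(10665 + a(S(X), -21)) = sqrt(10665 + 76) = sqrt(10741)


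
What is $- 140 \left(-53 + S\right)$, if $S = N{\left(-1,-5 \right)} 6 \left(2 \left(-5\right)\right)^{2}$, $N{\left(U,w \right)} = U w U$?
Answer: $427420$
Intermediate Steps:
$N{\left(U,w \right)} = w U^{2}$
$S = -3000$ ($S = - 5 \left(-1\right)^{2} \cdot 6 \left(2 \left(-5\right)\right)^{2} = \left(-5\right) 1 \cdot 6 \left(-10\right)^{2} = \left(-5\right) 6 \cdot 100 = \left(-30\right) 100 = -3000$)
$- 140 \left(-53 + S\right) = - 140 \left(-53 - 3000\right) = \left(-140\right) \left(-3053\right) = 427420$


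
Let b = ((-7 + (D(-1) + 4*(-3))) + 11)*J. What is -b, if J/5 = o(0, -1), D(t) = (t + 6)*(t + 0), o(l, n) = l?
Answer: 0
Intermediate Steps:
D(t) = t*(6 + t) (D(t) = (6 + t)*t = t*(6 + t))
J = 0 (J = 5*0 = 0)
b = 0 (b = ((-7 + (-(6 - 1) + 4*(-3))) + 11)*0 = ((-7 + (-1*5 - 12)) + 11)*0 = ((-7 + (-5 - 12)) + 11)*0 = ((-7 - 17) + 11)*0 = (-24 + 11)*0 = -13*0 = 0)
-b = -1*0 = 0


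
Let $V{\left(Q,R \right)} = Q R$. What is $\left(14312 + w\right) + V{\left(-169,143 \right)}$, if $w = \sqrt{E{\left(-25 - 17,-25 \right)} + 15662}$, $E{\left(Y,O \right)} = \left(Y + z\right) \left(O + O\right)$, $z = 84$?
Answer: $-9855 + \sqrt{13562} \approx -9738.5$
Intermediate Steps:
$E{\left(Y,O \right)} = 2 O \left(84 + Y\right)$ ($E{\left(Y,O \right)} = \left(Y + 84\right) \left(O + O\right) = \left(84 + Y\right) 2 O = 2 O \left(84 + Y\right)$)
$w = \sqrt{13562}$ ($w = \sqrt{2 \left(-25\right) \left(84 - 42\right) + 15662} = \sqrt{2 \left(-25\right) 42 + 15662} = \sqrt{-2100 + 15662} = \sqrt{13562} \approx 116.46$)
$\left(14312 + w\right) + V{\left(-169,143 \right)} = \left(14312 + \sqrt{13562}\right) - 24167 = -9855 + \sqrt{13562}$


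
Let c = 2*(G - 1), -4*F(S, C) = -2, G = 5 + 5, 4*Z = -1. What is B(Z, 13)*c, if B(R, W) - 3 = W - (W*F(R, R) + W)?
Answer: -63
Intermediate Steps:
Z = -¼ (Z = (¼)*(-1) = -¼ ≈ -0.25000)
G = 10
F(S, C) = ½ (F(S, C) = -¼*(-2) = ½)
B(R, W) = 3 - W/2 (B(R, W) = 3 + (W - (W*(½) + W)) = 3 + (W - (W/2 + W)) = 3 + (W - 3*W/2) = 3 - W/2)
c = 18 (c = 2*(10 - 1) = 2*9 = 18)
B(Z, 13)*c = (3 - ½*13)*18 = (3 - 13/2)*18 = -7/2*18 = -63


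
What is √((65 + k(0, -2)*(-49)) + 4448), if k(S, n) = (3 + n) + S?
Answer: 12*√31 ≈ 66.813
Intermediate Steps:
k(S, n) = 3 + S + n
√((65 + k(0, -2)*(-49)) + 4448) = √((65 + (3 + 0 - 2)*(-49)) + 4448) = √((65 + 1*(-49)) + 4448) = √((65 - 49) + 4448) = √(16 + 4448) = √4464 = 12*√31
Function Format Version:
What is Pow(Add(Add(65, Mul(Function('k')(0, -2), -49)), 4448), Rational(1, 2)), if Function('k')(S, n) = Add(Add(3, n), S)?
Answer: Mul(12, Pow(31, Rational(1, 2))) ≈ 66.813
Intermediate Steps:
Function('k')(S, n) = Add(3, S, n)
Pow(Add(Add(65, Mul(Function('k')(0, -2), -49)), 4448), Rational(1, 2)) = Pow(Add(Add(65, Mul(Add(3, 0, -2), -49)), 4448), Rational(1, 2)) = Pow(Add(Add(65, Mul(1, -49)), 4448), Rational(1, 2)) = Pow(Add(Add(65, -49), 4448), Rational(1, 2)) = Pow(Add(16, 4448), Rational(1, 2)) = Pow(4464, Rational(1, 2)) = Mul(12, Pow(31, Rational(1, 2)))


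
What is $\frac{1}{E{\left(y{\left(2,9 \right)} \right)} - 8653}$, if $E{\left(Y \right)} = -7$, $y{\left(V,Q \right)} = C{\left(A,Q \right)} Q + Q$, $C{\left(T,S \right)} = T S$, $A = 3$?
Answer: $- \frac{1}{8660} \approx -0.00011547$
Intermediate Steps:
$C{\left(T,S \right)} = S T$
$y{\left(V,Q \right)} = Q + 3 Q^{2}$ ($y{\left(V,Q \right)} = Q 3 Q + Q = 3 Q Q + Q = 3 Q^{2} + Q = Q + 3 Q^{2}$)
$\frac{1}{E{\left(y{\left(2,9 \right)} \right)} - 8653} = \frac{1}{-7 - 8653} = \frac{1}{-8660} = - \frac{1}{8660}$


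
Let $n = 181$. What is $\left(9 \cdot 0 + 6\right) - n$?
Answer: $-175$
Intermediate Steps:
$\left(9 \cdot 0 + 6\right) - n = \left(9 \cdot 0 + 6\right) - 181 = \left(0 + 6\right) - 181 = 6 - 181 = -175$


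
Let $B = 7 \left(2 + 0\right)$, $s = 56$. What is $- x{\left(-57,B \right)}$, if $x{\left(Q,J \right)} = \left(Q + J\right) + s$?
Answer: $-13$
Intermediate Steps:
$B = 14$ ($B = 7 \cdot 2 = 14$)
$x{\left(Q,J \right)} = 56 + J + Q$ ($x{\left(Q,J \right)} = \left(Q + J\right) + 56 = \left(J + Q\right) + 56 = 56 + J + Q$)
$- x{\left(-57,B \right)} = - (56 + 14 - 57) = \left(-1\right) 13 = -13$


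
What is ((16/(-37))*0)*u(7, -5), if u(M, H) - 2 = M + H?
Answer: 0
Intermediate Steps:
u(M, H) = 2 + H + M (u(M, H) = 2 + (M + H) = 2 + (H + M) = 2 + H + M)
((16/(-37))*0)*u(7, -5) = ((16/(-37))*0)*(2 - 5 + 7) = ((16*(-1/37))*0)*4 = -16/37*0*4 = 0*4 = 0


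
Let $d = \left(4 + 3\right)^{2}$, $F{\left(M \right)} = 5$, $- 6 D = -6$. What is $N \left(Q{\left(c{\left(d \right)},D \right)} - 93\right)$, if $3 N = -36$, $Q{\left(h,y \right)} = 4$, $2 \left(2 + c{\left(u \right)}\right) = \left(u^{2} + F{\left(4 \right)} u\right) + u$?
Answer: $1068$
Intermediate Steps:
$D = 1$ ($D = \left(- \frac{1}{6}\right) \left(-6\right) = 1$)
$d = 49$ ($d = 7^{2} = 49$)
$c{\left(u \right)} = -2 + \frac{u^{2}}{2} + 3 u$ ($c{\left(u \right)} = -2 + \frac{\left(u^{2} + 5 u\right) + u}{2} = -2 + \frac{u^{2} + 6 u}{2} = -2 + \left(\frac{u^{2}}{2} + 3 u\right) = -2 + \frac{u^{2}}{2} + 3 u$)
$N = -12$ ($N = \frac{1}{3} \left(-36\right) = -12$)
$N \left(Q{\left(c{\left(d \right)},D \right)} - 93\right) = - 12 \left(4 - 93\right) = \left(-12\right) \left(-89\right) = 1068$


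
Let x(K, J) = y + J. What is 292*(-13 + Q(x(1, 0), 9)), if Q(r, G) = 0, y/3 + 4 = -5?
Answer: -3796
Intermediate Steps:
y = -27 (y = -12 + 3*(-5) = -12 - 15 = -27)
x(K, J) = -27 + J
292*(-13 + Q(x(1, 0), 9)) = 292*(-13 + 0) = 292*(-13) = -3796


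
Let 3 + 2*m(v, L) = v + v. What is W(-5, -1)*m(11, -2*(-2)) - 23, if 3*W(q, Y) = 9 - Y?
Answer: 26/3 ≈ 8.6667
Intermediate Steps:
W(q, Y) = 3 - Y/3 (W(q, Y) = (9 - Y)/3 = 3 - Y/3)
m(v, L) = -3/2 + v (m(v, L) = -3/2 + (v + v)/2 = -3/2 + (2*v)/2 = -3/2 + v)
W(-5, -1)*m(11, -2*(-2)) - 23 = (3 - 1/3*(-1))*(-3/2 + 11) - 23 = (3 + 1/3)*(19/2) - 23 = (10/3)*(19/2) - 23 = 95/3 - 23 = 26/3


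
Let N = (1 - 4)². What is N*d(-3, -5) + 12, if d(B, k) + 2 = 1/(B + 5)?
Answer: -3/2 ≈ -1.5000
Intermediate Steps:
d(B, k) = -2 + 1/(5 + B) (d(B, k) = -2 + 1/(B + 5) = -2 + 1/(5 + B))
N = 9 (N = (-3)² = 9)
N*d(-3, -5) + 12 = 9*((-9 - 2*(-3))/(5 - 3)) + 12 = 9*((-9 + 6)/2) + 12 = 9*((½)*(-3)) + 12 = 9*(-3/2) + 12 = -27/2 + 12 = -3/2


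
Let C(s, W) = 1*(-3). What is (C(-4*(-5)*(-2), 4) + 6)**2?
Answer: 9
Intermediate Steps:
C(s, W) = -3
(C(-4*(-5)*(-2), 4) + 6)**2 = (-3 + 6)**2 = 3**2 = 9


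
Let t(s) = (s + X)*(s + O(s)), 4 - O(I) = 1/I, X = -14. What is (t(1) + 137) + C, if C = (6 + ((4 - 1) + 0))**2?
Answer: 166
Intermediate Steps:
O(I) = 4 - 1/I
t(s) = (-14 + s)*(4 + s - 1/s) (t(s) = (s - 14)*(s + (4 - 1/s)) = (-14 + s)*(4 + s - 1/s))
C = 81 (C = (6 + (3 + 0))**2 = (6 + 3)**2 = 9**2 = 81)
(t(1) + 137) + C = ((-57 + 1**2 - 10*1 + 14/1) + 137) + 81 = ((-57 + 1 - 10 + 14*1) + 137) + 81 = ((-57 + 1 - 10 + 14) + 137) + 81 = (-52 + 137) + 81 = 85 + 81 = 166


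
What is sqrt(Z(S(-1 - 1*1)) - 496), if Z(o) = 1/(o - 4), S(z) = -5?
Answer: I*sqrt(4465)/3 ≈ 22.274*I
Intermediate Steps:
Z(o) = 1/(-4 + o)
sqrt(Z(S(-1 - 1*1)) - 496) = sqrt(1/(-4 - 5) - 496) = sqrt(1/(-9) - 496) = sqrt(-1/9 - 496) = sqrt(-4465/9) = I*sqrt(4465)/3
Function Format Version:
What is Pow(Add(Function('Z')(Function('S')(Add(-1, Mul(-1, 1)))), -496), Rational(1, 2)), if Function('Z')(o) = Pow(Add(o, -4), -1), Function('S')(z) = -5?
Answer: Mul(Rational(1, 3), I, Pow(4465, Rational(1, 2))) ≈ Mul(22.274, I)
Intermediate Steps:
Function('Z')(o) = Pow(Add(-4, o), -1)
Pow(Add(Function('Z')(Function('S')(Add(-1, Mul(-1, 1)))), -496), Rational(1, 2)) = Pow(Add(Pow(Add(-4, -5), -1), -496), Rational(1, 2)) = Pow(Add(Pow(-9, -1), -496), Rational(1, 2)) = Pow(Add(Rational(-1, 9), -496), Rational(1, 2)) = Pow(Rational(-4465, 9), Rational(1, 2)) = Mul(Rational(1, 3), I, Pow(4465, Rational(1, 2)))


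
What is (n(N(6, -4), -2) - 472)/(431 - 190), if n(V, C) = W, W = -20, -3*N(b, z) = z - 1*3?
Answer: -492/241 ≈ -2.0415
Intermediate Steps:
N(b, z) = 1 - z/3 (N(b, z) = -(z - 1*3)/3 = -(z - 3)/3 = -(-3 + z)/3 = 1 - z/3)
n(V, C) = -20
(n(N(6, -4), -2) - 472)/(431 - 190) = (-20 - 472)/(431 - 190) = -492/241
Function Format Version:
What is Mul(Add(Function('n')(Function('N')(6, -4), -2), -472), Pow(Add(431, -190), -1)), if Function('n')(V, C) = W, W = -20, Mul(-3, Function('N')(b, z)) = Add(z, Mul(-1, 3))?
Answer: Rational(-492, 241) ≈ -2.0415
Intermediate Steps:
Function('N')(b, z) = Add(1, Mul(Rational(-1, 3), z)) (Function('N')(b, z) = Mul(Rational(-1, 3), Add(z, Mul(-1, 3))) = Mul(Rational(-1, 3), Add(z, -3)) = Mul(Rational(-1, 3), Add(-3, z)) = Add(1, Mul(Rational(-1, 3), z)))
Function('n')(V, C) = -20
Mul(Add(Function('n')(Function('N')(6, -4), -2), -472), Pow(Add(431, -190), -1)) = Mul(Add(-20, -472), Pow(Add(431, -190), -1)) = Mul(-492, Pow(241, -1)) = Mul(-492, Rational(1, 241)) = Rational(-492, 241)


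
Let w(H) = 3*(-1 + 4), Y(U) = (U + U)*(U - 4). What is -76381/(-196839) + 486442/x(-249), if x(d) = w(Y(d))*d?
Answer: -10619954113/49012911 ≈ -216.68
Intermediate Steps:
Y(U) = 2*U*(-4 + U) (Y(U) = (2*U)*(-4 + U) = 2*U*(-4 + U))
w(H) = 9 (w(H) = 3*3 = 9)
x(d) = 9*d
-76381/(-196839) + 486442/x(-249) = -76381/(-196839) + 486442/((9*(-249))) = -76381*(-1/196839) + 486442/(-2241) = 76381/196839 + 486442*(-1/2241) = 76381/196839 - 486442/2241 = -10619954113/49012911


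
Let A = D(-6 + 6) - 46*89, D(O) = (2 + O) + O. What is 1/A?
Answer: -1/4092 ≈ -0.00024438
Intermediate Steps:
D(O) = 2 + 2*O
A = -4092 (A = (2 + 2*(-6 + 6)) - 46*89 = (2 + 2*0) - 4094 = (2 + 0) - 4094 = 2 - 4094 = -4092)
1/A = 1/(-4092) = -1/4092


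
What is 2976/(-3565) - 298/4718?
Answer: -243599/271285 ≈ -0.89795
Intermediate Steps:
2976/(-3565) - 298/4718 = 2976*(-1/3565) - 298*1/4718 = -96/115 - 149/2359 = -243599/271285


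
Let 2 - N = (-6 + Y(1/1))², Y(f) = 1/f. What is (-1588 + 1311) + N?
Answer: -300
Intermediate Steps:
Y(f) = 1/f
N = -23 (N = 2 - (-6 + 1/(1/1))² = 2 - (-6 + 1/1)² = 2 - (-6 + 1)² = 2 - 1*(-5)² = 2 - 1*25 = 2 - 25 = -23)
(-1588 + 1311) + N = (-1588 + 1311) - 23 = -277 - 23 = -300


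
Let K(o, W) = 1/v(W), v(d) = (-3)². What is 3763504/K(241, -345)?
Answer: 33871536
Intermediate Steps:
v(d) = 9
K(o, W) = ⅑ (K(o, W) = 1/9 = ⅑)
3763504/K(241, -345) = 3763504/(⅑) = 3763504*9 = 33871536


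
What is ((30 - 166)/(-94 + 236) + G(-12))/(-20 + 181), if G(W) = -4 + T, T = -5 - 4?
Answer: -991/11431 ≈ -0.086694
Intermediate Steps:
T = -9
G(W) = -13 (G(W) = -4 - 9 = -13)
((30 - 166)/(-94 + 236) + G(-12))/(-20 + 181) = ((30 - 166)/(-94 + 236) - 13)/(-20 + 181) = (-136/142 - 13)/161 = (-136*1/142 - 13)*(1/161) = (-68/71 - 13)*(1/161) = -991/71*1/161 = -991/11431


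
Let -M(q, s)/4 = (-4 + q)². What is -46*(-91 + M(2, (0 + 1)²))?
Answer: 4922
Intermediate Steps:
M(q, s) = -4*(-4 + q)²
-46*(-91 + M(2, (0 + 1)²)) = -46*(-91 - 4*(-4 + 2)²) = -46*(-91 - 4*(-2)²) = -46*(-91 - 4*4) = -46*(-91 - 16) = -46*(-107) = 4922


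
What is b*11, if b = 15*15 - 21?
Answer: 2244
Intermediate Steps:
b = 204 (b = 225 - 21 = 204)
b*11 = 204*11 = 2244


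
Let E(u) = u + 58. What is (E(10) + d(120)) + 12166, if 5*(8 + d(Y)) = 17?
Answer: 61147/5 ≈ 12229.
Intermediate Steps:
E(u) = 58 + u
d(Y) = -23/5 (d(Y) = -8 + (1/5)*17 = -8 + 17/5 = -23/5)
(E(10) + d(120)) + 12166 = ((58 + 10) - 23/5) + 12166 = (68 - 23/5) + 12166 = 317/5 + 12166 = 61147/5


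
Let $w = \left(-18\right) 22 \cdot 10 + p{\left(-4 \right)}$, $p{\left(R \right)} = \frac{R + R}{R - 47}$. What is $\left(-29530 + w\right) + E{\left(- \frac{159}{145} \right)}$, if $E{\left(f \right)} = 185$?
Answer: $- \frac{1698547}{51} \approx -33305.0$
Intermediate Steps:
$p{\left(R \right)} = \frac{2 R}{-47 + R}$
$w = - \frac{201952}{51}$ ($w = \left(-18\right) 22 \cdot 10 + 2 \left(-4\right) \frac{1}{-47 - 4} = \left(-396\right) 10 + 2 \left(-4\right) \frac{1}{-51} = -3960 + 2 \left(-4\right) \left(- \frac{1}{51}\right) = -3960 + \frac{8}{51} = - \frac{201952}{51} \approx -3959.8$)
$\left(-29530 + w\right) + E{\left(- \frac{159}{145} \right)} = \left(-29530 - \frac{201952}{51}\right) + 185 = - \frac{1707982}{51} + 185 = - \frac{1698547}{51}$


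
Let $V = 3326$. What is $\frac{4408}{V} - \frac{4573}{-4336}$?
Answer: $\frac{17161443}{7210768} \approx 2.38$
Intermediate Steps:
$\frac{4408}{V} - \frac{4573}{-4336} = \frac{4408}{3326} - \frac{4573}{-4336} = 4408 \cdot \frac{1}{3326} - - \frac{4573}{4336} = \frac{2204}{1663} + \frac{4573}{4336} = \frac{17161443}{7210768}$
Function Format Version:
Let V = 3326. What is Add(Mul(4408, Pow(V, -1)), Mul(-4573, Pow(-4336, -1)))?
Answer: Rational(17161443, 7210768) ≈ 2.3800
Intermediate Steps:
Add(Mul(4408, Pow(V, -1)), Mul(-4573, Pow(-4336, -1))) = Add(Mul(4408, Pow(3326, -1)), Mul(-4573, Pow(-4336, -1))) = Add(Mul(4408, Rational(1, 3326)), Mul(-4573, Rational(-1, 4336))) = Add(Rational(2204, 1663), Rational(4573, 4336)) = Rational(17161443, 7210768)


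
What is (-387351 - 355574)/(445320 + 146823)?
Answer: -742925/592143 ≈ -1.2546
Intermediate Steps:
(-387351 - 355574)/(445320 + 146823) = -742925/592143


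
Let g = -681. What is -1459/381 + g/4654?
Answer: -7049647/1773174 ≈ -3.9757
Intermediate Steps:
-1459/381 + g/4654 = -1459/381 - 681/4654 = -7049647/1773174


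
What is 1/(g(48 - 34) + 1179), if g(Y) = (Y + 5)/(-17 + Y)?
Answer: 3/3518 ≈ 0.00085276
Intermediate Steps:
g(Y) = (5 + Y)/(-17 + Y)
1/(g(48 - 34) + 1179) = 1/((5 + (48 - 34))/(-17 + (48 - 34)) + 1179) = 1/((5 + 14)/(-17 + 14) + 1179) = 1/(19/(-3) + 1179) = 1/(-⅓*19 + 1179) = 1/(-19/3 + 1179) = 1/(3518/3) = 3/3518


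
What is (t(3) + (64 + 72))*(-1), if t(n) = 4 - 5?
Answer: -135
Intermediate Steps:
t(n) = -1
(t(3) + (64 + 72))*(-1) = (-1 + (64 + 72))*(-1) = (-1 + 136)*(-1) = 135*(-1) = -135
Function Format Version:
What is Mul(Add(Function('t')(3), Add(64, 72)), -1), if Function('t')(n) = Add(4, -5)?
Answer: -135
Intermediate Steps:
Function('t')(n) = -1
Mul(Add(Function('t')(3), Add(64, 72)), -1) = Mul(Add(-1, Add(64, 72)), -1) = Mul(Add(-1, 136), -1) = Mul(135, -1) = -135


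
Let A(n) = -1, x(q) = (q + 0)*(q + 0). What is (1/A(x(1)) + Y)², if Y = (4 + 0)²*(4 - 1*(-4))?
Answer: 16129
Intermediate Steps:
x(q) = q² (x(q) = q*q = q²)
Y = 128 (Y = 4²*(4 + 4) = 16*8 = 128)
(1/A(x(1)) + Y)² = (1/(-1) + 128)² = (-1 + 128)² = 127² = 16129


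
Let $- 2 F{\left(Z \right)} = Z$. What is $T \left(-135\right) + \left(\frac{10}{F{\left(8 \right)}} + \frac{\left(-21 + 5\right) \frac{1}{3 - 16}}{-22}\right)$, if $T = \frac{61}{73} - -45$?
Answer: $- \frac{129242423}{20878} \approx -6190.4$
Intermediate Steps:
$F{\left(Z \right)} = - \frac{Z}{2}$
$T = \frac{3346}{73}$ ($T = 61 \cdot \frac{1}{73} + 45 = \frac{61}{73} + 45 = \frac{3346}{73} \approx 45.836$)
$T \left(-135\right) + \left(\frac{10}{F{\left(8 \right)}} + \frac{\left(-21 + 5\right) \frac{1}{3 - 16}}{-22}\right) = \frac{3346}{73} \left(-135\right) + \left(\frac{10}{\left(- \frac{1}{2}\right) 8} + \frac{\left(-21 + 5\right) \frac{1}{3 - 16}}{-22}\right) = - \frac{451710}{73} + \left(\frac{10}{-4} + - \frac{16}{-13} \left(- \frac{1}{22}\right)\right) = - \frac{451710}{73} + \left(10 \left(- \frac{1}{4}\right) + \left(-16\right) \left(- \frac{1}{13}\right) \left(- \frac{1}{22}\right)\right) = - \frac{451710}{73} + \left(- \frac{5}{2} + \frac{16}{13} \left(- \frac{1}{22}\right)\right) = - \frac{451710}{73} - \frac{731}{286} = - \frac{129242423}{20878}$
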